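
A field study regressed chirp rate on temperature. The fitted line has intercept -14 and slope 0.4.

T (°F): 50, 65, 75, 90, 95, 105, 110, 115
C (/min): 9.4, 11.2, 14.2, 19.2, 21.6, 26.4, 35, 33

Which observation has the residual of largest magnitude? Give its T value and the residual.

T=50: ŷ = -14 + 0.4·50 = 6; r = 9.4 − 6 = 3.4
T=65: ŷ = -14 + 0.4·65 = 12; r = 11.2 − 12 = -0.8
T=75: ŷ = -14 + 0.4·75 = 16; r = 14.2 − 16 = -1.8
T=90: ŷ = -14 + 0.4·90 = 22; r = 19.2 − 22 = -2.8
T=95: ŷ = -14 + 0.4·95 = 24; r = 21.6 − 24 = -2.4
T=105: ŷ = -14 + 0.4·105 = 28; r = 26.4 − 28 = -1.6
T=110: ŷ = -14 + 0.4·110 = 30; r = 35 − 30 = 5
T=115: ŷ = -14 + 0.4·115 = 32; r = 33 − 32 = 1
Largest |r| is 5 at T = 110, residual 5.

T = 110, r = 5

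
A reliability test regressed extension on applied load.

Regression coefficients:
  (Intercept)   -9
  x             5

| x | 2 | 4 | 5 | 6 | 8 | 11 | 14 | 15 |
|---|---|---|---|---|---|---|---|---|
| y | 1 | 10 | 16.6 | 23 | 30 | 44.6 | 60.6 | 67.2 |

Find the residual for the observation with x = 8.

r = -1

ŷ = -9 + 5·8 = 31
r = 30 − 31 = -1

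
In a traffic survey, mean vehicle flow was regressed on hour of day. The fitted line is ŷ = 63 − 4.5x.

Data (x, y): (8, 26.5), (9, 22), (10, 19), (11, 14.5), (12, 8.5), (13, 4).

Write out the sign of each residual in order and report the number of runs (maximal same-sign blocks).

x=8: ŷ = 63 − 4.5·8 = 27; r = 26.5 − 27 = -0.5
x=9: ŷ = 63 − 4.5·9 = 22.5; r = 22 − 22.5 = -0.5
x=10: ŷ = 63 − 4.5·10 = 18; r = 19 − 18 = 1
x=11: ŷ = 63 − 4.5·11 = 13.5; r = 14.5 − 13.5 = 1
x=12: ŷ = 63 − 4.5·12 = 9; r = 8.5 − 9 = -0.5
x=13: ŷ = 63 − 4.5·13 = 4.5; r = 4 − 4.5 = -0.5
Signs: − − + + − −
Runs: −×2, +×2, −×2 → 3

3 runs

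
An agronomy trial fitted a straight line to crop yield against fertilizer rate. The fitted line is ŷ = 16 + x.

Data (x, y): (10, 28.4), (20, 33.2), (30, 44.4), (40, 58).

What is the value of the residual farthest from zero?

x=10: ŷ = 16 + 10 = 26; e = 28.4 − 26 = 2.4
x=20: ŷ = 16 + 20 = 36; e = 33.2 − 36 = -2.8
x=30: ŷ = 16 + 30 = 46; e = 44.4 − 46 = -1.6
x=40: ŷ = 16 + 40 = 56; e = 58 − 56 = 2
Largest |e| is 2.8 at x = 20, residual -2.8.

e = -2.8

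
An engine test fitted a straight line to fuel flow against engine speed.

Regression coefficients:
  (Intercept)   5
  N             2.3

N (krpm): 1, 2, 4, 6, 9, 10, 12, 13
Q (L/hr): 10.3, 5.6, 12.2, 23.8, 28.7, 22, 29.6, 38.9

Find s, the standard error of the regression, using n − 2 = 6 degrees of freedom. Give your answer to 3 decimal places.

s = 4.546

N=1: Q̂ = 5 + 2.3·1 = 7.3; e = 10.3 − 7.3 = 3
N=2: Q̂ = 5 + 2.3·2 = 9.6; e = 5.6 − 9.6 = -4
N=4: Q̂ = 5 + 2.3·4 = 14.2; e = 12.2 − 14.2 = -2
N=6: Q̂ = 5 + 2.3·6 = 18.8; e = 23.8 − 18.8 = 5
N=9: Q̂ = 5 + 2.3·9 = 25.7; e = 28.7 − 25.7 = 3
N=10: Q̂ = 5 + 2.3·10 = 28; e = 22 − 28 = -6
N=12: Q̂ = 5 + 2.3·12 = 32.6; e = 29.6 − 32.6 = -3
N=13: Q̂ = 5 + 2.3·13 = 34.9; e = 38.9 − 34.9 = 4
SSE = 9 + 16 + 4 + 25 + 9 + 36 + 9 + 16 = 124
s = √(124/6) = √20.6667 ≈ 4.546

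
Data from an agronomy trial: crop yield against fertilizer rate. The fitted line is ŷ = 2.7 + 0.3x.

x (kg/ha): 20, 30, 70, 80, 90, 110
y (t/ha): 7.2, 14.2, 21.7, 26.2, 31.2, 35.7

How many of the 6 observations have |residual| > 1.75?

x=20: ŷ = 2.7 + 0.3·20 = 8.7; r = 7.2 − 8.7 = -1.5
x=30: ŷ = 2.7 + 0.3·30 = 11.7; r = 14.2 − 11.7 = 2.5
x=70: ŷ = 2.7 + 0.3·70 = 23.7; r = 21.7 − 23.7 = -2
x=80: ŷ = 2.7 + 0.3·80 = 26.7; r = 26.2 − 26.7 = -0.5
x=90: ŷ = 2.7 + 0.3·90 = 29.7; r = 31.2 − 29.7 = 1.5
x=110: ŷ = 2.7 + 0.3·110 = 35.7; r = 35.7 − 35.7 = 0
|r| > 1.75: x=30 (|r|=2.5), x=70 (|r|=2) → 2

2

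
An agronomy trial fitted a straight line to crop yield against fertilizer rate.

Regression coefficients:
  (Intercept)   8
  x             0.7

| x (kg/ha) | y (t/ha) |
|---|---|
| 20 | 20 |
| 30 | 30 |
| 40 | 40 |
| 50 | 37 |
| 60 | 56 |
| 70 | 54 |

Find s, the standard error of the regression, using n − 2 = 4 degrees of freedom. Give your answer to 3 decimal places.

x=20: ŷ = 8 + 0.7·20 = 22; r = 20 − 22 = -2
x=30: ŷ = 8 + 0.7·30 = 29; r = 30 − 29 = 1
x=40: ŷ = 8 + 0.7·40 = 36; r = 40 − 36 = 4
x=50: ŷ = 8 + 0.7·50 = 43; r = 37 − 43 = -6
x=60: ŷ = 8 + 0.7·60 = 50; r = 56 − 50 = 6
x=70: ŷ = 8 + 0.7·70 = 57; r = 54 − 57 = -3
SSE = 4 + 1 + 16 + 36 + 36 + 9 = 102
s = √(102/4) = √25.5 ≈ 5.050

s = 5.050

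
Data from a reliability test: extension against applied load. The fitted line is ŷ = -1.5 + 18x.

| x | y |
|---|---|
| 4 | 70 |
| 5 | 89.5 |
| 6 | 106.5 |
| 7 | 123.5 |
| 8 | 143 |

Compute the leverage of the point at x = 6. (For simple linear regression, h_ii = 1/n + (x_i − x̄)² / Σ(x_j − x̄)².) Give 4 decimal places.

h = 0.2000

x̄ = (4 + 5 + 6 + 7 + 8)/5 = 6
Σ(x − x̄)² = 4 + 1 + 0 + 1 + 4 = 10
h = 1/5 + (0)²/10 = 0.2 + 0 = 0.2000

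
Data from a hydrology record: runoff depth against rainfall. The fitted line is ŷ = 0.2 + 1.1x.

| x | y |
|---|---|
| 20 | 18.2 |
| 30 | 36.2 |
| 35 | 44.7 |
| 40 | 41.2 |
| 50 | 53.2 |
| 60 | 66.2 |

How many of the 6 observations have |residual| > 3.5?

x=20: ŷ = 0.2 + 1.1·20 = 22.2; r = 18.2 − 22.2 = -4
x=30: ŷ = 0.2 + 1.1·30 = 33.2; r = 36.2 − 33.2 = 3
x=35: ŷ = 0.2 + 1.1·35 = 38.7; r = 44.7 − 38.7 = 6
x=40: ŷ = 0.2 + 1.1·40 = 44.2; r = 41.2 − 44.2 = -3
x=50: ŷ = 0.2 + 1.1·50 = 55.2; r = 53.2 − 55.2 = -2
x=60: ŷ = 0.2 + 1.1·60 = 66.2; r = 66.2 − 66.2 = 0
|r| > 3.5: x=20 (|r|=4), x=35 (|r|=6) → 2

2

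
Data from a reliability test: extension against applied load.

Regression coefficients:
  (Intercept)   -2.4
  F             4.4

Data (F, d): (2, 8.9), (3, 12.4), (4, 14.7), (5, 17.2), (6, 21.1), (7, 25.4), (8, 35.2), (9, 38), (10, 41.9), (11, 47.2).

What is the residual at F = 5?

e = -2.4

d̂ = -2.4 + 4.4·5 = 19.6
e = 17.2 − 19.6 = -2.4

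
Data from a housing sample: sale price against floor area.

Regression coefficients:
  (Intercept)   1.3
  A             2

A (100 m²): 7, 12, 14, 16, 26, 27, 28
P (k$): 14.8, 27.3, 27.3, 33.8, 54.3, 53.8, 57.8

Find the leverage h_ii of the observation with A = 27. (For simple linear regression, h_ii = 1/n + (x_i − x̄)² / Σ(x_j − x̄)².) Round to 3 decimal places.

Ā = (7 + 12 + 14 + 16 + 26 + 27 + 28)/7 = 18.5714
Σ(A − Ā)² = 133.898 + 43.1837 + 20.898 + 6.61224 + 55.1837 + 71.0408 + 88.898 = 419.714
h = 1/7 + (8.42857)²/419.714 = 0.142857 + 0.16926 = 0.312

h = 0.312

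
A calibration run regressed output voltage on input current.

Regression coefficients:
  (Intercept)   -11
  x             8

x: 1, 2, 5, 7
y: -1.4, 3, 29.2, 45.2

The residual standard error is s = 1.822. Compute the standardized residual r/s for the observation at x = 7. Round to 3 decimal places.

ŷ = -11 + 8·7 = 45
r = 45.2 − 45 = 0.2
r/s = 0.2 / 1.822 = 0.110

0.110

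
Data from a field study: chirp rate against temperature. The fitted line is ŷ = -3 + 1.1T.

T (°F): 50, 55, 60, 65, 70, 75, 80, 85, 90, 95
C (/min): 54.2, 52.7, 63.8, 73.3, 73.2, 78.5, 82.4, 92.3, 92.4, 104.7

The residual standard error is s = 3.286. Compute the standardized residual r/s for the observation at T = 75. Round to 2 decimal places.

-0.30

ŷ = -3 + 1.1·75 = 79.5
r = 78.5 − 79.5 = -1
r/s = -1 / 3.286 = -0.30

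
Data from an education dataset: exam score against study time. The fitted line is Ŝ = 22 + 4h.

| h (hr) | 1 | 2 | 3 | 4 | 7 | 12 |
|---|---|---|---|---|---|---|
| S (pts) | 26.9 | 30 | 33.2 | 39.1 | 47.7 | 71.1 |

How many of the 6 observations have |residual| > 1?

3

h=1: Ŝ = 22 + 4·1 = 26; e = 26.9 − 26 = 0.9
h=2: Ŝ = 22 + 4·2 = 30; e = 30 − 30 = 0
h=3: Ŝ = 22 + 4·3 = 34; e = 33.2 − 34 = -0.8
h=4: Ŝ = 22 + 4·4 = 38; e = 39.1 − 38 = 1.1
h=7: Ŝ = 22 + 4·7 = 50; e = 47.7 − 50 = -2.3
h=12: Ŝ = 22 + 4·12 = 70; e = 71.1 − 70 = 1.1
|e| > 1: h=4 (|e|=1.1), h=7 (|e|=2.3), h=12 (|e|=1.1) → 3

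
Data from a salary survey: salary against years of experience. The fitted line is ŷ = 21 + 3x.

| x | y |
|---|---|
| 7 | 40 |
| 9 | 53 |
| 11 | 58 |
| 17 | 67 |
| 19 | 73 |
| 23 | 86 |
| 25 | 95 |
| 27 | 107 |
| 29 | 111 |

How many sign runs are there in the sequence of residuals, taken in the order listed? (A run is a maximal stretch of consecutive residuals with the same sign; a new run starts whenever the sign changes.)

x=7: ŷ = 21 + 3·7 = 42; r = 40 − 42 = -2
x=9: ŷ = 21 + 3·9 = 48; r = 53 − 48 = 5
x=11: ŷ = 21 + 3·11 = 54; r = 58 − 54 = 4
x=17: ŷ = 21 + 3·17 = 72; r = 67 − 72 = -5
x=19: ŷ = 21 + 3·19 = 78; r = 73 − 78 = -5
x=23: ŷ = 21 + 3·23 = 90; r = 86 − 90 = -4
x=25: ŷ = 21 + 3·25 = 96; r = 95 − 96 = -1
x=27: ŷ = 21 + 3·27 = 102; r = 107 − 102 = 5
x=29: ŷ = 21 + 3·29 = 108; r = 111 − 108 = 3
Signs: − + + − − − − + +
Runs: −×1, +×2, −×4, +×2 → 4

4 runs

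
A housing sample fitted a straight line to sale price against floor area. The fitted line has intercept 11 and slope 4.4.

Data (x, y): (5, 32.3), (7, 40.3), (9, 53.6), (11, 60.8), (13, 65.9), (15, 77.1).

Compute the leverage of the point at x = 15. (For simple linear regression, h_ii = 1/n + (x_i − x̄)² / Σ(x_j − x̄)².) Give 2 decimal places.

h = 0.52

x̄ = (5 + 7 + 9 + 11 + 13 + 15)/6 = 10
Σ(x − x̄)² = 25 + 9 + 1 + 1 + 9 + 25 = 70
h = 1/6 + (5)²/70 = 0.166667 + 0.357143 = 0.52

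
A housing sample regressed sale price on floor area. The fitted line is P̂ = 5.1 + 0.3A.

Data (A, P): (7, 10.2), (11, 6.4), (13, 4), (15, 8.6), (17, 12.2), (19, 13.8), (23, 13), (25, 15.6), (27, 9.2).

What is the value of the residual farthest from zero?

A=7: P̂ = 5.1 + 0.3·7 = 7.2; r = 10.2 − 7.2 = 3
A=11: P̂ = 5.1 + 0.3·11 = 8.4; r = 6.4 − 8.4 = -2
A=13: P̂ = 5.1 + 0.3·13 = 9; r = 4 − 9 = -5
A=15: P̂ = 5.1 + 0.3·15 = 9.6; r = 8.6 − 9.6 = -1
A=17: P̂ = 5.1 + 0.3·17 = 10.2; r = 12.2 − 10.2 = 2
A=19: P̂ = 5.1 + 0.3·19 = 10.8; r = 13.8 − 10.8 = 3
A=23: P̂ = 5.1 + 0.3·23 = 12; r = 13 − 12 = 1
A=25: P̂ = 5.1 + 0.3·25 = 12.6; r = 15.6 − 12.6 = 3
A=27: P̂ = 5.1 + 0.3·27 = 13.2; r = 9.2 − 13.2 = -4
Largest |r| is 5 at A = 13, residual -5.

r = -5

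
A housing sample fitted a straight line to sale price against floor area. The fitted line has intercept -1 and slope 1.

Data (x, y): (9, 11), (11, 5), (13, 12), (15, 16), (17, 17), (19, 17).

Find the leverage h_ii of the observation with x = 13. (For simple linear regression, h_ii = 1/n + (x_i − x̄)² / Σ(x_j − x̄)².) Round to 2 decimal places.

x̄ = (9 + 11 + 13 + 15 + 17 + 19)/6 = 14
Σ(x − x̄)² = 25 + 9 + 1 + 1 + 9 + 25 = 70
h = 1/6 + (-1)²/70 = 0.166667 + 0.0142857 = 0.18

h = 0.18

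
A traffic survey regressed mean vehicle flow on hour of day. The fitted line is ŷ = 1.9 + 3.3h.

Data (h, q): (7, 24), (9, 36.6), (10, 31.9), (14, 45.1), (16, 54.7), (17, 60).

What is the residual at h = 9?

ŷ = 1.9 + 3.3·9 = 31.6
e = 36.6 − 31.6 = 5

e = 5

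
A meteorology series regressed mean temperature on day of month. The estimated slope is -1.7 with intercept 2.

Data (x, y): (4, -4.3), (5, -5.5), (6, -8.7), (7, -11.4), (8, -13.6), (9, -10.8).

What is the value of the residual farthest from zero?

x=4: ŷ = 2 − 1.7·4 = -4.8; r = -4.3 − (-4.8) = 0.5
x=5: ŷ = 2 − 1.7·5 = -6.5; r = -5.5 − (-6.5) = 1
x=6: ŷ = 2 − 1.7·6 = -8.2; r = -8.7 − (-8.2) = -0.5
x=7: ŷ = 2 − 1.7·7 = -9.9; r = -11.4 − (-9.9) = -1.5
x=8: ŷ = 2 − 1.7·8 = -11.6; r = -13.6 − (-11.6) = -2
x=9: ŷ = 2 − 1.7·9 = -13.3; r = -10.8 − (-13.3) = 2.5
Largest |r| is 2.5 at x = 9, residual 2.5.

r = 2.5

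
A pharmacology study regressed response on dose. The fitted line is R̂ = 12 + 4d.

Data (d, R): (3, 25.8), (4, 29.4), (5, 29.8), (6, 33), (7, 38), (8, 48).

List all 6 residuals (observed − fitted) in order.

d=3: R̂ = 12 + 4·3 = 24; e = 25.8 − 24 = 1.8
d=4: R̂ = 12 + 4·4 = 28; e = 29.4 − 28 = 1.4
d=5: R̂ = 12 + 4·5 = 32; e = 29.8 − 32 = -2.2
d=6: R̂ = 12 + 4·6 = 36; e = 33 − 36 = -3
d=7: R̂ = 12 + 4·7 = 40; e = 38 − 40 = -2
d=8: R̂ = 12 + 4·8 = 44; e = 48 − 44 = 4

1.8, 1.4, -2.2, -3, -2, 4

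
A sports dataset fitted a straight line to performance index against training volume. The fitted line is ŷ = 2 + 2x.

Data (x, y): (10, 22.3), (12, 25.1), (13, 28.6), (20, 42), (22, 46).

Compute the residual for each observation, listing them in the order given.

x=10: ŷ = 2 + 2·10 = 22; r = 22.3 − 22 = 0.3
x=12: ŷ = 2 + 2·12 = 26; r = 25.1 − 26 = -0.9
x=13: ŷ = 2 + 2·13 = 28; r = 28.6 − 28 = 0.6
x=20: ŷ = 2 + 2·20 = 42; r = 42 − 42 = 0
x=22: ŷ = 2 + 2·22 = 46; r = 46 − 46 = 0

0.3, -0.9, 0.6, 0, 0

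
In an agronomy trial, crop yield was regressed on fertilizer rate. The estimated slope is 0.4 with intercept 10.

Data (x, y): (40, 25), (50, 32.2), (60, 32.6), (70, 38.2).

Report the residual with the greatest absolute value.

x=40: ŷ = 10 + 0.4·40 = 26; e = 25 − 26 = -1
x=50: ŷ = 10 + 0.4·50 = 30; e = 32.2 − 30 = 2.2
x=60: ŷ = 10 + 0.4·60 = 34; e = 32.6 − 34 = -1.4
x=70: ŷ = 10 + 0.4·70 = 38; e = 38.2 − 38 = 0.2
Largest |e| is 2.2 at x = 50, residual 2.2.

e = 2.2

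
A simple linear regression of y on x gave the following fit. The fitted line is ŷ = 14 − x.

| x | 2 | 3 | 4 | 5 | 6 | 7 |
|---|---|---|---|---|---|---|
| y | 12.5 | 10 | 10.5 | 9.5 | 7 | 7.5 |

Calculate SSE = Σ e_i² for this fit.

x=2: ŷ = 14 − 2 = 12; e = 12.5 − 12 = 0.5
x=3: ŷ = 14 − 3 = 11; e = 10 − 11 = -1
x=4: ŷ = 14 − 4 = 10; e = 10.5 − 10 = 0.5
x=5: ŷ = 14 − 5 = 9; e = 9.5 − 9 = 0.5
x=6: ŷ = 14 − 6 = 8; e = 7 − 8 = -1
x=7: ŷ = 14 − 7 = 7; e = 7.5 − 7 = 0.5
SSE = 0.25 + 1 + 0.25 + 0.25 + 1 + 0.25 = 3

SSE = 3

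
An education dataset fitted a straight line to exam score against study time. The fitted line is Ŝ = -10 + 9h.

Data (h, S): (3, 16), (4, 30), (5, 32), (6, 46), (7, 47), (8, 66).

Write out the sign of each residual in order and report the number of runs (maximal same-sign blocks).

h=3: Ŝ = -10 + 9·3 = 17; r = 16 − 17 = -1
h=4: Ŝ = -10 + 9·4 = 26; r = 30 − 26 = 4
h=5: Ŝ = -10 + 9·5 = 35; r = 32 − 35 = -3
h=6: Ŝ = -10 + 9·6 = 44; r = 46 − 44 = 2
h=7: Ŝ = -10 + 9·7 = 53; r = 47 − 53 = -6
h=8: Ŝ = -10 + 9·8 = 62; r = 66 − 62 = 4
Signs: − + − + − +
Runs: −×1, +×1, −×1, +×1, −×1, +×1 → 6

6 runs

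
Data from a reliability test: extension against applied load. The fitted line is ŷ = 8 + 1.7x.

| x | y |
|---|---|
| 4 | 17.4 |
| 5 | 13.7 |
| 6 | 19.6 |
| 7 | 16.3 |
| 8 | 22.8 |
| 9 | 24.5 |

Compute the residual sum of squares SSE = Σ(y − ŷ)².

x=4: ŷ = 8 + 1.7·4 = 14.8; e = 17.4 − 14.8 = 2.6
x=5: ŷ = 8 + 1.7·5 = 16.5; e = 13.7 − 16.5 = -2.8
x=6: ŷ = 8 + 1.7·6 = 18.2; e = 19.6 − 18.2 = 1.4
x=7: ŷ = 8 + 1.7·7 = 19.9; e = 16.3 − 19.9 = -3.6
x=8: ŷ = 8 + 1.7·8 = 21.6; e = 22.8 − 21.6 = 1.2
x=9: ŷ = 8 + 1.7·9 = 23.3; e = 24.5 − 23.3 = 1.2
SSE = 6.76 + 7.84 + 1.96 + 12.96 + 1.44 + 1.44 = 32.4

SSE = 32.4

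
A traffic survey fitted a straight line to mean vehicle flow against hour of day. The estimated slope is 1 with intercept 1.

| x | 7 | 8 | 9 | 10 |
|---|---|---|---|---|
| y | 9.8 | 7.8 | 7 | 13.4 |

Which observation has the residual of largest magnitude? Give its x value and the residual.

x = 9, e = -3

x=7: ŷ = 1 + 7 = 8; e = 9.8 − 8 = 1.8
x=8: ŷ = 1 + 8 = 9; e = 7.8 − 9 = -1.2
x=9: ŷ = 1 + 9 = 10; e = 7 − 10 = -3
x=10: ŷ = 1 + 10 = 11; e = 13.4 − 11 = 2.4
Largest |e| is 3 at x = 9, residual -3.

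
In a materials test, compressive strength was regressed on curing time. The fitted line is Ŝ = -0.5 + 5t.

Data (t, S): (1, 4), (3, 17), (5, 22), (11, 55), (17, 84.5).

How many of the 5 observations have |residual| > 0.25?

4

t=1: Ŝ = -0.5 + 5·1 = 4.5; e = 4 − 4.5 = -0.5
t=3: Ŝ = -0.5 + 5·3 = 14.5; e = 17 − 14.5 = 2.5
t=5: Ŝ = -0.5 + 5·5 = 24.5; e = 22 − 24.5 = -2.5
t=11: Ŝ = -0.5 + 5·11 = 54.5; e = 55 − 54.5 = 0.5
t=17: Ŝ = -0.5 + 5·17 = 84.5; e = 84.5 − 84.5 = 0
|e| > 0.25: t=1 (|e|=0.5), t=3 (|e|=2.5), t=5 (|e|=2.5), t=11 (|e|=0.5) → 4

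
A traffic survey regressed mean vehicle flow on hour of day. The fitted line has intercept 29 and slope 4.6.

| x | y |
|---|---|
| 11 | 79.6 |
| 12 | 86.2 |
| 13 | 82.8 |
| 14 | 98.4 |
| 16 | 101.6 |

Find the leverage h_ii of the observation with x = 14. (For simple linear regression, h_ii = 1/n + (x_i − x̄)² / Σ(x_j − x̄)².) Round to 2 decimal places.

x̄ = (11 + 12 + 13 + 14 + 16)/5 = 13.2
Σ(x − x̄)² = 4.84 + 1.44 + 0.04 + 0.64 + 7.84 = 14.8
h = 1/5 + (0.8)²/14.8 = 0.2 + 0.0432432 = 0.24

h = 0.24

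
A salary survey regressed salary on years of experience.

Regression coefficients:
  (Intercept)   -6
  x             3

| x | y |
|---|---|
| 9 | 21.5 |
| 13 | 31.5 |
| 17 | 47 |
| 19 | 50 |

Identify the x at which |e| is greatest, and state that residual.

x=9: ŷ = -6 + 3·9 = 21; e = 21.5 − 21 = 0.5
x=13: ŷ = -6 + 3·13 = 33; e = 31.5 − 33 = -1.5
x=17: ŷ = -6 + 3·17 = 45; e = 47 − 45 = 2
x=19: ŷ = -6 + 3·19 = 51; e = 50 − 51 = -1
Largest |e| is 2 at x = 17, residual 2.

x = 17, e = 2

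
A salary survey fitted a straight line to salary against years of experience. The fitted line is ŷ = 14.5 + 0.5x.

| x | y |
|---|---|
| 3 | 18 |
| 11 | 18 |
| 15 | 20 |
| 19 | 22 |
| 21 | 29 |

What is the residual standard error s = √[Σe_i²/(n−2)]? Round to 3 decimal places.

x=3: ŷ = 14.5 + 0.5·3 = 16; e = 18 − 16 = 2
x=11: ŷ = 14.5 + 0.5·11 = 20; e = 18 − 20 = -2
x=15: ŷ = 14.5 + 0.5·15 = 22; e = 20 − 22 = -2
x=19: ŷ = 14.5 + 0.5·19 = 24; e = 22 − 24 = -2
x=21: ŷ = 14.5 + 0.5·21 = 25; e = 29 − 25 = 4
SSE = 4 + 4 + 4 + 4 + 16 = 32
s = √(32/3) = √10.6667 ≈ 3.266

s = 3.266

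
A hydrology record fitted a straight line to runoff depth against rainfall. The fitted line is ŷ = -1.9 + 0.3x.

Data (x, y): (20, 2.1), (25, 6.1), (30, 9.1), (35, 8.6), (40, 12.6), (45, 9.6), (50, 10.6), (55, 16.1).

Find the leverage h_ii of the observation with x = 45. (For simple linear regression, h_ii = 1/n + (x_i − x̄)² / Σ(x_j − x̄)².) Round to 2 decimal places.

h = 0.18

x̄ = (20 + 25 + 30 + 35 + 40 + 45 + 50 + 55)/8 = 37.5
Σ(x − x̄)² = 306.25 + 156.25 + 56.25 + 6.25 + 6.25 + 56.25 + 156.25 + 306.25 = 1050
h = 1/8 + (7.5)²/1050 = 0.125 + 0.0535714 = 0.18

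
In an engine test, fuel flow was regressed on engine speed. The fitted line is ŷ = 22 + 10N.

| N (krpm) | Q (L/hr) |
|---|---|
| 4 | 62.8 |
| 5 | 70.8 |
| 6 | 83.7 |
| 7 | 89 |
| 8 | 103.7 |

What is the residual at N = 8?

r = 1.7

ŷ = 22 + 10·8 = 102
r = 103.7 − 102 = 1.7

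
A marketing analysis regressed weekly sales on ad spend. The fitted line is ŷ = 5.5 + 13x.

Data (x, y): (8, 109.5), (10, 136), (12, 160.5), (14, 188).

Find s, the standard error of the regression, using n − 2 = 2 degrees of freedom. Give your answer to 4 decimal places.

s = 0.8660

x=8: ŷ = 5.5 + 13·8 = 109.5; r = 109.5 − 109.5 = 0
x=10: ŷ = 5.5 + 13·10 = 135.5; r = 136 − 135.5 = 0.5
x=12: ŷ = 5.5 + 13·12 = 161.5; r = 160.5 − 161.5 = -1
x=14: ŷ = 5.5 + 13·14 = 187.5; r = 188 − 187.5 = 0.5
SSE = 0 + 0.25 + 1 + 0.25 = 1.5
s = √(1.5/2) = √0.75 ≈ 0.8660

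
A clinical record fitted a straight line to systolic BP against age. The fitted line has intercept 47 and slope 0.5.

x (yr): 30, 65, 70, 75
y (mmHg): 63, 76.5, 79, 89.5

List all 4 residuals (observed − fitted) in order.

x=30: ŷ = 47 + 0.5·30 = 62; r = 63 − 62 = 1
x=65: ŷ = 47 + 0.5·65 = 79.5; r = 76.5 − 79.5 = -3
x=70: ŷ = 47 + 0.5·70 = 82; r = 79 − 82 = -3
x=75: ŷ = 47 + 0.5·75 = 84.5; r = 89.5 − 84.5 = 5

1, -3, -3, 5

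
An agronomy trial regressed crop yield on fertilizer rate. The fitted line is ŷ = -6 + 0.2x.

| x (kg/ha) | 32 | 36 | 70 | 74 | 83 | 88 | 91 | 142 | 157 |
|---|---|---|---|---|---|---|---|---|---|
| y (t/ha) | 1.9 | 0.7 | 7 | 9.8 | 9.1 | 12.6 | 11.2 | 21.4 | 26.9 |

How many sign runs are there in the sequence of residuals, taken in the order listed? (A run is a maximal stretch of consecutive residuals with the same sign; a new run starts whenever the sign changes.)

x=32: ŷ = -6 + 0.2·32 = 0.4; r = 1.9 − 0.4 = 1.5
x=36: ŷ = -6 + 0.2·36 = 1.2; r = 0.7 − 1.2 = -0.5
x=70: ŷ = -6 + 0.2·70 = 8; r = 7 − 8 = -1
x=74: ŷ = -6 + 0.2·74 = 8.8; r = 9.8 − 8.8 = 1
x=83: ŷ = -6 + 0.2·83 = 10.6; r = 9.1 − 10.6 = -1.5
x=88: ŷ = -6 + 0.2·88 = 11.6; r = 12.6 − 11.6 = 1
x=91: ŷ = -6 + 0.2·91 = 12.2; r = 11.2 − 12.2 = -1
x=142: ŷ = -6 + 0.2·142 = 22.4; r = 21.4 − 22.4 = -1
x=157: ŷ = -6 + 0.2·157 = 25.4; r = 26.9 − 25.4 = 1.5
Signs: + − − + − + − − +
Runs: +×1, −×2, +×1, −×1, +×1, −×2, +×1 → 7

7 runs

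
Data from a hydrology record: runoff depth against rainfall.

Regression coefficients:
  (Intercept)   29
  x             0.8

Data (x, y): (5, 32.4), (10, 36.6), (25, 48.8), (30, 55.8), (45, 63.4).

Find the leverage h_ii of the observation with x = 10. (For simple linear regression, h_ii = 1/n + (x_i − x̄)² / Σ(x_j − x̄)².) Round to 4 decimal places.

x̄ = (5 + 10 + 25 + 30 + 45)/5 = 23
Σ(x − x̄)² = 324 + 169 + 4 + 49 + 484 = 1030
h = 1/5 + (-13)²/1030 = 0.2 + 0.164078 = 0.3641

h = 0.3641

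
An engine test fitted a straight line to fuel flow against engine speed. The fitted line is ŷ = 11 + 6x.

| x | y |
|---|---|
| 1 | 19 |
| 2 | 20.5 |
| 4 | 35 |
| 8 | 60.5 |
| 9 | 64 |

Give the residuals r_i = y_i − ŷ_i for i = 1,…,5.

2, -2.5, 0, 1.5, -1

x=1: ŷ = 11 + 6·1 = 17; r = 19 − 17 = 2
x=2: ŷ = 11 + 6·2 = 23; r = 20.5 − 23 = -2.5
x=4: ŷ = 11 + 6·4 = 35; r = 35 − 35 = 0
x=8: ŷ = 11 + 6·8 = 59; r = 60.5 − 59 = 1.5
x=9: ŷ = 11 + 6·9 = 65; r = 64 − 65 = -1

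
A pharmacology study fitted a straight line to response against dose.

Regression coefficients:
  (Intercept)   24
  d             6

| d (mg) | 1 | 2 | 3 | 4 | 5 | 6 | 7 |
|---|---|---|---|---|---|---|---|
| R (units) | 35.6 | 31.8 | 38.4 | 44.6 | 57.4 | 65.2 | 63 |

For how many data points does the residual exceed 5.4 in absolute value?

1

d=1: R̂ = 24 + 6·1 = 30; e = 35.6 − 30 = 5.6
d=2: R̂ = 24 + 6·2 = 36; e = 31.8 − 36 = -4.2
d=3: R̂ = 24 + 6·3 = 42; e = 38.4 − 42 = -3.6
d=4: R̂ = 24 + 6·4 = 48; e = 44.6 − 48 = -3.4
d=5: R̂ = 24 + 6·5 = 54; e = 57.4 − 54 = 3.4
d=6: R̂ = 24 + 6·6 = 60; e = 65.2 − 60 = 5.2
d=7: R̂ = 24 + 6·7 = 66; e = 63 − 66 = -3
|e| > 5.4: d=1 (|e|=5.6) → 1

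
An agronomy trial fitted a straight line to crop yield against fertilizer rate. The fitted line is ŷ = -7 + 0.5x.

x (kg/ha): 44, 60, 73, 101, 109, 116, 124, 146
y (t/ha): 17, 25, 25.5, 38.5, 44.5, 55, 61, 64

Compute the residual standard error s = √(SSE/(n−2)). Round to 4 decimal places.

x=44: ŷ = -7 + 0.5·44 = 15; r = 17 − 15 = 2
x=60: ŷ = -7 + 0.5·60 = 23; r = 25 − 23 = 2
x=73: ŷ = -7 + 0.5·73 = 29.5; r = 25.5 − 29.5 = -4
x=101: ŷ = -7 + 0.5·101 = 43.5; r = 38.5 − 43.5 = -5
x=109: ŷ = -7 + 0.5·109 = 47.5; r = 44.5 − 47.5 = -3
x=116: ŷ = -7 + 0.5·116 = 51; r = 55 − 51 = 4
x=124: ŷ = -7 + 0.5·124 = 55; r = 61 − 55 = 6
x=146: ŷ = -7 + 0.5·146 = 66; r = 64 − 66 = -2
SSE = 4 + 4 + 16 + 25 + 9 + 16 + 36 + 4 = 114
s = √(114/6) = √19 ≈ 4.3589

s = 4.3589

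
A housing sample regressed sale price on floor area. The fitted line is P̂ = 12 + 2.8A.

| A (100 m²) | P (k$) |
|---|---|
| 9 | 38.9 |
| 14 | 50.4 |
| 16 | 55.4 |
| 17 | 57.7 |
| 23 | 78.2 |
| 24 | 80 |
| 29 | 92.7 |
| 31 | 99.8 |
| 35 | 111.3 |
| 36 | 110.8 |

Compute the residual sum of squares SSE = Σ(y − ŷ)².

A=9: P̂ = 12 + 2.8·9 = 37.2; e = 38.9 − 37.2 = 1.7
A=14: P̂ = 12 + 2.8·14 = 51.2; e = 50.4 − 51.2 = -0.8
A=16: P̂ = 12 + 2.8·16 = 56.8; e = 55.4 − 56.8 = -1.4
A=17: P̂ = 12 + 2.8·17 = 59.6; e = 57.7 − 59.6 = -1.9
A=23: P̂ = 12 + 2.8·23 = 76.4; e = 78.2 − 76.4 = 1.8
A=24: P̂ = 12 + 2.8·24 = 79.2; e = 80 − 79.2 = 0.8
A=29: P̂ = 12 + 2.8·29 = 93.2; e = 92.7 − 93.2 = -0.5
A=31: P̂ = 12 + 2.8·31 = 98.8; e = 99.8 − 98.8 = 1
A=35: P̂ = 12 + 2.8·35 = 110; e = 111.3 − 110 = 1.3
A=36: P̂ = 12 + 2.8·36 = 112.8; e = 110.8 − 112.8 = -2
SSE = 2.89 + 0.64 + 1.96 + 3.61 + 3.24 + 0.64 + 0.25 + 1 + 1.69 + 4 = 19.92

SSE = 19.92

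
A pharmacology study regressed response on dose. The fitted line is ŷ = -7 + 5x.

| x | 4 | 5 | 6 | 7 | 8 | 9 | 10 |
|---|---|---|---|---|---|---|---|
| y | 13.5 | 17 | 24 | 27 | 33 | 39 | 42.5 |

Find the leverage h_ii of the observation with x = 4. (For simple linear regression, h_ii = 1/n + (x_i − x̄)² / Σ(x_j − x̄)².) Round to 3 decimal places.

h = 0.464

x̄ = (4 + 5 + 6 + 7 + 8 + 9 + 10)/7 = 7
Σ(x − x̄)² = 9 + 4 + 1 + 0 + 1 + 4 + 9 = 28
h = 1/7 + (-3)²/28 = 0.142857 + 0.321429 = 0.464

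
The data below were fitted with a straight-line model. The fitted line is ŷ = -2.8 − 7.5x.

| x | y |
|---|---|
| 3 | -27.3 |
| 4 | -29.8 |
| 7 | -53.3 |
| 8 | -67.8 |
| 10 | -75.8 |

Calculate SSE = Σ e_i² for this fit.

x=3: ŷ = -2.8 − 7.5·3 = -25.3; e = -27.3 − (-25.3) = -2
x=4: ŷ = -2.8 − 7.5·4 = -32.8; e = -29.8 − (-32.8) = 3
x=7: ŷ = -2.8 − 7.5·7 = -55.3; e = -53.3 − (-55.3) = 2
x=8: ŷ = -2.8 − 7.5·8 = -62.8; e = -67.8 − (-62.8) = -5
x=10: ŷ = -2.8 − 7.5·10 = -77.8; e = -75.8 − (-77.8) = 2
SSE = 4 + 9 + 4 + 25 + 4 = 46

SSE = 46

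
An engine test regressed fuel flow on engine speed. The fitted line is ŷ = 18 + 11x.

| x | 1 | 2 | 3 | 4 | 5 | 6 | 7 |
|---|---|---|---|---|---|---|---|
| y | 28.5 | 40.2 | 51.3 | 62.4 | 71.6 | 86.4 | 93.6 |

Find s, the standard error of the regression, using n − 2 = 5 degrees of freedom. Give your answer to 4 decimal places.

x=1: ŷ = 18 + 11·1 = 29; e = 28.5 − 29 = -0.5
x=2: ŷ = 18 + 11·2 = 40; e = 40.2 − 40 = 0.2
x=3: ŷ = 18 + 11·3 = 51; e = 51.3 − 51 = 0.3
x=4: ŷ = 18 + 11·4 = 62; e = 62.4 − 62 = 0.4
x=5: ŷ = 18 + 11·5 = 73; e = 71.6 − 73 = -1.4
x=6: ŷ = 18 + 11·6 = 84; e = 86.4 − 84 = 2.4
x=7: ŷ = 18 + 11·7 = 95; e = 93.6 − 95 = -1.4
SSE = 0.25 + 0.04 + 0.09 + 0.16 + 1.96 + 5.76 + 1.96 = 10.22
s = √(10.22/5) = √2.044 ≈ 1.4297

s = 1.4297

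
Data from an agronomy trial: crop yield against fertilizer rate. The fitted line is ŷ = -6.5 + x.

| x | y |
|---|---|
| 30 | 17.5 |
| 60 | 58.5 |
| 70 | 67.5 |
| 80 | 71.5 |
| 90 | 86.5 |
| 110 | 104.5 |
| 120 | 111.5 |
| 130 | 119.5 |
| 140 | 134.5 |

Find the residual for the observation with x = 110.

ŷ = -6.5 + 110 = 103.5
e = 104.5 − 103.5 = 1

e = 1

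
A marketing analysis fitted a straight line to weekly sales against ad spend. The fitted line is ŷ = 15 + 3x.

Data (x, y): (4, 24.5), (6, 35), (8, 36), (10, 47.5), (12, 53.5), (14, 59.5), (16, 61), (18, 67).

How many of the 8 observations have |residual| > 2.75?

x=4: ŷ = 15 + 3·4 = 27; r = 24.5 − 27 = -2.5
x=6: ŷ = 15 + 3·6 = 33; r = 35 − 33 = 2
x=8: ŷ = 15 + 3·8 = 39; r = 36 − 39 = -3
x=10: ŷ = 15 + 3·10 = 45; r = 47.5 − 45 = 2.5
x=12: ŷ = 15 + 3·12 = 51; r = 53.5 − 51 = 2.5
x=14: ŷ = 15 + 3·14 = 57; r = 59.5 − 57 = 2.5
x=16: ŷ = 15 + 3·16 = 63; r = 61 − 63 = -2
x=18: ŷ = 15 + 3·18 = 69; r = 67 − 69 = -2
|r| > 2.75: x=8 (|r|=3) → 1

1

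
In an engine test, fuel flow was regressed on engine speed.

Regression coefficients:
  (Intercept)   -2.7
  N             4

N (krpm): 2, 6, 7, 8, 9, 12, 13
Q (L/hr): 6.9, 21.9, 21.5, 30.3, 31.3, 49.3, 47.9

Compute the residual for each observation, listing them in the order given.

N=2: ŷ = -2.7 + 4·2 = 5.3; e = 6.9 − 5.3 = 1.6
N=6: ŷ = -2.7 + 4·6 = 21.3; e = 21.9 − 21.3 = 0.6
N=7: ŷ = -2.7 + 4·7 = 25.3; e = 21.5 − 25.3 = -3.8
N=8: ŷ = -2.7 + 4·8 = 29.3; e = 30.3 − 29.3 = 1
N=9: ŷ = -2.7 + 4·9 = 33.3; e = 31.3 − 33.3 = -2
N=12: ŷ = -2.7 + 4·12 = 45.3; e = 49.3 − 45.3 = 4
N=13: ŷ = -2.7 + 4·13 = 49.3; e = 47.9 − 49.3 = -1.4

1.6, 0.6, -3.8, 1, -2, 4, -1.4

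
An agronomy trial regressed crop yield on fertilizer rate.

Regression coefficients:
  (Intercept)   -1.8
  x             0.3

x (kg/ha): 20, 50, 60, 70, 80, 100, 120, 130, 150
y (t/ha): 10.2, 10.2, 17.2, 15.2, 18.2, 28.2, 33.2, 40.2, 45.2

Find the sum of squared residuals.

x=20: ŷ = -1.8 + 0.3·20 = 4.2; r = 10.2 − 4.2 = 6
x=50: ŷ = -1.8 + 0.3·50 = 13.2; r = 10.2 − 13.2 = -3
x=60: ŷ = -1.8 + 0.3·60 = 16.2; r = 17.2 − 16.2 = 1
x=70: ŷ = -1.8 + 0.3·70 = 19.2; r = 15.2 − 19.2 = -4
x=80: ŷ = -1.8 + 0.3·80 = 22.2; r = 18.2 − 22.2 = -4
x=100: ŷ = -1.8 + 0.3·100 = 28.2; r = 28.2 − 28.2 = 0
x=120: ŷ = -1.8 + 0.3·120 = 34.2; r = 33.2 − 34.2 = -1
x=130: ŷ = -1.8 + 0.3·130 = 37.2; r = 40.2 − 37.2 = 3
x=150: ŷ = -1.8 + 0.3·150 = 43.2; r = 45.2 − 43.2 = 2
SSE = 36 + 9 + 1 + 16 + 16 + 0 + 1 + 9 + 4 = 92

SSE = 92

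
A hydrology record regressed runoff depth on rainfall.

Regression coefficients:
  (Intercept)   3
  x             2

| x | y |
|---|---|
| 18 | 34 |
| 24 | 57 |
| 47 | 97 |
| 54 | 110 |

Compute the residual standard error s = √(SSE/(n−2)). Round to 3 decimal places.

s = 5.568

x=18: ŷ = 3 + 2·18 = 39; r = 34 − 39 = -5
x=24: ŷ = 3 + 2·24 = 51; r = 57 − 51 = 6
x=47: ŷ = 3 + 2·47 = 97; r = 97 − 97 = 0
x=54: ŷ = 3 + 2·54 = 111; r = 110 − 111 = -1
SSE = 25 + 36 + 0 + 1 = 62
s = √(62/2) = √31 ≈ 5.568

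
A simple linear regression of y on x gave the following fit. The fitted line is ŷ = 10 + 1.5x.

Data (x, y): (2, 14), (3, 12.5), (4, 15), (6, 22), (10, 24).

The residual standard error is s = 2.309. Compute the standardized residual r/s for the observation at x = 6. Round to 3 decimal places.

ŷ = 10 + 1.5·6 = 19
r = 22 − 19 = 3
r/s = 3 / 2.309 = 1.299

1.299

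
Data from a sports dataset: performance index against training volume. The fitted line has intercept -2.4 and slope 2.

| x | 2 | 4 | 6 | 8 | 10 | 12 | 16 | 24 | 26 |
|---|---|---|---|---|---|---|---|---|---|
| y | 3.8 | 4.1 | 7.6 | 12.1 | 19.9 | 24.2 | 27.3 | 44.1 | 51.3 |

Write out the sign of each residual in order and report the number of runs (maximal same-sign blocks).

x=2: ŷ = -2.4 + 2·2 = 1.6; r = 3.8 − 1.6 = 2.2
x=4: ŷ = -2.4 + 2·4 = 5.6; r = 4.1 − 5.6 = -1.5
x=6: ŷ = -2.4 + 2·6 = 9.6; r = 7.6 − 9.6 = -2
x=8: ŷ = -2.4 + 2·8 = 13.6; r = 12.1 − 13.6 = -1.5
x=10: ŷ = -2.4 + 2·10 = 17.6; r = 19.9 − 17.6 = 2.3
x=12: ŷ = -2.4 + 2·12 = 21.6; r = 24.2 − 21.6 = 2.6
x=16: ŷ = -2.4 + 2·16 = 29.6; r = 27.3 − 29.6 = -2.3
x=24: ŷ = -2.4 + 2·24 = 45.6; r = 44.1 − 45.6 = -1.5
x=26: ŷ = -2.4 + 2·26 = 49.6; r = 51.3 − 49.6 = 1.7
Signs: + − − − + + − − +
Runs: +×1, −×3, +×2, −×2, +×1 → 5

5 runs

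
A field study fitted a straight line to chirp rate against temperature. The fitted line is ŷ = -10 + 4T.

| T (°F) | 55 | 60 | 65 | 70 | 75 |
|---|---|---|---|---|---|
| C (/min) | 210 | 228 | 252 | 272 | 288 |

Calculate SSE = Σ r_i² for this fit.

T=55: ŷ = -10 + 4·55 = 210; r = 210 − 210 = 0
T=60: ŷ = -10 + 4·60 = 230; r = 228 − 230 = -2
T=65: ŷ = -10 + 4·65 = 250; r = 252 − 250 = 2
T=70: ŷ = -10 + 4·70 = 270; r = 272 − 270 = 2
T=75: ŷ = -10 + 4·75 = 290; r = 288 − 290 = -2
SSE = 0 + 4 + 4 + 4 + 4 = 16

SSE = 16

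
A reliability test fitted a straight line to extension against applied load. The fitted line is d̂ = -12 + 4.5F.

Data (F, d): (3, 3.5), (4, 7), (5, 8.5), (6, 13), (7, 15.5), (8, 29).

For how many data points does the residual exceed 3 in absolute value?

2

F=3: d̂ = -12 + 4.5·3 = 1.5; r = 3.5 − 1.5 = 2
F=4: d̂ = -12 + 4.5·4 = 6; r = 7 − 6 = 1
F=5: d̂ = -12 + 4.5·5 = 10.5; r = 8.5 − 10.5 = -2
F=6: d̂ = -12 + 4.5·6 = 15; r = 13 − 15 = -2
F=7: d̂ = -12 + 4.5·7 = 19.5; r = 15.5 − 19.5 = -4
F=8: d̂ = -12 + 4.5·8 = 24; r = 29 − 24 = 5
|r| > 3: F=7 (|r|=4), F=8 (|r|=5) → 2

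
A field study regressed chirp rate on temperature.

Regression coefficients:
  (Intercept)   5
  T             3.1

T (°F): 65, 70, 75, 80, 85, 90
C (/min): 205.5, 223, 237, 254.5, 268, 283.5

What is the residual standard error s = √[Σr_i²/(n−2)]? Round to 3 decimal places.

T=65: Ĉ = 5 + 3.1·65 = 206.5; r = 205.5 − 206.5 = -1
T=70: Ĉ = 5 + 3.1·70 = 222; r = 223 − 222 = 1
T=75: Ĉ = 5 + 3.1·75 = 237.5; r = 237 − 237.5 = -0.5
T=80: Ĉ = 5 + 3.1·80 = 253; r = 254.5 − 253 = 1.5
T=85: Ĉ = 5 + 3.1·85 = 268.5; r = 268 − 268.5 = -0.5
T=90: Ĉ = 5 + 3.1·90 = 284; r = 283.5 − 284 = -0.5
SSE = 1 + 1 + 0.25 + 2.25 + 0.25 + 0.25 = 5
s = √(5/4) = √1.25 ≈ 1.118

s = 1.118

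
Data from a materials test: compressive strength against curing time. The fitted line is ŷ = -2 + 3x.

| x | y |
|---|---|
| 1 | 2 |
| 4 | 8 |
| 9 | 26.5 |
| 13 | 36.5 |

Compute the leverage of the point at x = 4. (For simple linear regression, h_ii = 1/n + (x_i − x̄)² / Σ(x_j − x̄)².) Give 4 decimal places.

h = 0.3392

x̄ = (1 + 4 + 9 + 13)/4 = 6.75
Σ(x − x̄)² = 33.0625 + 7.5625 + 5.0625 + 39.0625 = 84.75
h = 1/4 + (-2.75)²/84.75 = 0.25 + 0.089233 = 0.3392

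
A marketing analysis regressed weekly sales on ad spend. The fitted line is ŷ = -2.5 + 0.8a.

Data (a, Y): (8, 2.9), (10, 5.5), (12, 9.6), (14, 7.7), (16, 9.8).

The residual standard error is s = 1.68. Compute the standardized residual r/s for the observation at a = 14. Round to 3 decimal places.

ŷ = -2.5 + 0.8·14 = 8.7
r = 7.7 − 8.7 = -1
r/s = -1 / 1.68 = -0.595

-0.595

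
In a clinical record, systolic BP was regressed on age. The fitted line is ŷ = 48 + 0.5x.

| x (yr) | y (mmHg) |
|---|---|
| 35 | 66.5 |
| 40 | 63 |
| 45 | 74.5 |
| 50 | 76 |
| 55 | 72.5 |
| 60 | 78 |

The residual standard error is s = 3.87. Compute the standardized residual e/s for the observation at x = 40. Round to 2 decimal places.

-1.29

ŷ = 48 + 0.5·40 = 68
e = 63 − 68 = -5
e/s = -5 / 3.87 = -1.29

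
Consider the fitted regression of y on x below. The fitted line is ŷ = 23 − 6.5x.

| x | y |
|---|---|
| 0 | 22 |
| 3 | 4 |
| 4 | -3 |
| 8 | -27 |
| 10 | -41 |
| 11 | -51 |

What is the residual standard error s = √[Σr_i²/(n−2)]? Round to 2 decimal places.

x=0: ŷ = 23 − 6.5·0 = 23; r = 22 − 23 = -1
x=3: ŷ = 23 − 6.5·3 = 3.5; r = 4 − 3.5 = 0.5
x=4: ŷ = 23 − 6.5·4 = -3; r = -3 − (-3) = 0
x=8: ŷ = 23 − 6.5·8 = -29; r = -27 − (-29) = 2
x=10: ŷ = 23 − 6.5·10 = -42; r = -41 − (-42) = 1
x=11: ŷ = 23 − 6.5·11 = -48.5; r = -51 − (-48.5) = -2.5
SSE = 1 + 0.25 + 0 + 4 + 1 + 6.25 = 12.5
s = √(12.5/4) = √3.125 ≈ 1.77

s = 1.77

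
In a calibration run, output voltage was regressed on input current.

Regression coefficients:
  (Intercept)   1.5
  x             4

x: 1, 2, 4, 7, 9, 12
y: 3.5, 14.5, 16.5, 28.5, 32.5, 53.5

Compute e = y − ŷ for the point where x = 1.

ŷ = 1.5 + 4·1 = 5.5
e = 3.5 − 5.5 = -2

e = -2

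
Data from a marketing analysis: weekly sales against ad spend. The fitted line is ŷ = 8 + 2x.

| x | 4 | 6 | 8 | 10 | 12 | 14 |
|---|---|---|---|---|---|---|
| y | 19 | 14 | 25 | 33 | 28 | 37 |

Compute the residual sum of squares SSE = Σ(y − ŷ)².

SSE = 88

x=4: ŷ = 8 + 2·4 = 16; r = 19 − 16 = 3
x=6: ŷ = 8 + 2·6 = 20; r = 14 − 20 = -6
x=8: ŷ = 8 + 2·8 = 24; r = 25 − 24 = 1
x=10: ŷ = 8 + 2·10 = 28; r = 33 − 28 = 5
x=12: ŷ = 8 + 2·12 = 32; r = 28 − 32 = -4
x=14: ŷ = 8 + 2·14 = 36; r = 37 − 36 = 1
SSE = 9 + 36 + 1 + 25 + 16 + 1 = 88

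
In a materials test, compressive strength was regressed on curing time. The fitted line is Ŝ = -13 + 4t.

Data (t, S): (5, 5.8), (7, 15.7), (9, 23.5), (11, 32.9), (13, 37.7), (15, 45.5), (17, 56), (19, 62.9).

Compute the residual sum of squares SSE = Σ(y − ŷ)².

SSE = 10.74

t=5: Ŝ = -13 + 4·5 = 7; r = 5.8 − 7 = -1.2
t=7: Ŝ = -13 + 4·7 = 15; r = 15.7 − 15 = 0.7
t=9: Ŝ = -13 + 4·9 = 23; r = 23.5 − 23 = 0.5
t=11: Ŝ = -13 + 4·11 = 31; r = 32.9 − 31 = 1.9
t=13: Ŝ = -13 + 4·13 = 39; r = 37.7 − 39 = -1.3
t=15: Ŝ = -13 + 4·15 = 47; r = 45.5 − 47 = -1.5
t=17: Ŝ = -13 + 4·17 = 55; r = 56 − 55 = 1
t=19: Ŝ = -13 + 4·19 = 63; r = 62.9 − 63 = -0.1
SSE = 1.44 + 0.49 + 0.25 + 3.61 + 1.69 + 2.25 + 1 + 0.01 = 10.74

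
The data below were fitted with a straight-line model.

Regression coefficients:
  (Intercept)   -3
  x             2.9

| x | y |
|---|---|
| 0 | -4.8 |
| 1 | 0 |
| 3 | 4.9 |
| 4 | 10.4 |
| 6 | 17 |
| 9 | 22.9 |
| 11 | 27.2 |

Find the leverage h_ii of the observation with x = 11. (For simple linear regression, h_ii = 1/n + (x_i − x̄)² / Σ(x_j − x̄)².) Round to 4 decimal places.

h = 0.5246

x̄ = (0 + 1 + 3 + 4 + 6 + 9 + 11)/7 = 4.85714
Σ(x − x̄)² = 23.5918 + 14.8776 + 3.44898 + 0.734694 + 1.30612 + 17.1633 + 37.7347 = 98.8571
h = 1/7 + (6.14286)²/98.8571 = 0.142857 + 0.381709 = 0.5246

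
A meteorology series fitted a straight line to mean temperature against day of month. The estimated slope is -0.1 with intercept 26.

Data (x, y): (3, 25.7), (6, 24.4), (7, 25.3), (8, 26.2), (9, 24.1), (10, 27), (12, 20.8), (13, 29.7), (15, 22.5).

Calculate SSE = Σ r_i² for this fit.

SSE = 52

x=3: ŷ = 26 − 0.1·3 = 25.7; r = 25.7 − 25.7 = 0
x=6: ŷ = 26 − 0.1·6 = 25.4; r = 24.4 − 25.4 = -1
x=7: ŷ = 26 − 0.1·7 = 25.3; r = 25.3 − 25.3 = 0
x=8: ŷ = 26 − 0.1·8 = 25.2; r = 26.2 − 25.2 = 1
x=9: ŷ = 26 − 0.1·9 = 25.1; r = 24.1 − 25.1 = -1
x=10: ŷ = 26 − 0.1·10 = 25; r = 27 − 25 = 2
x=12: ŷ = 26 − 0.1·12 = 24.8; r = 20.8 − 24.8 = -4
x=13: ŷ = 26 − 0.1·13 = 24.7; r = 29.7 − 24.7 = 5
x=15: ŷ = 26 − 0.1·15 = 24.5; r = 22.5 − 24.5 = -2
SSE = 0 + 1 + 0 + 1 + 1 + 4 + 16 + 25 + 4 = 52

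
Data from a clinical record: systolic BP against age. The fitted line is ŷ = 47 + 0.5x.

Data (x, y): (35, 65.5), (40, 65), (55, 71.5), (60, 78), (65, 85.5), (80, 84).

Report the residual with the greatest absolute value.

e = 6

x=35: ŷ = 47 + 0.5·35 = 64.5; e = 65.5 − 64.5 = 1
x=40: ŷ = 47 + 0.5·40 = 67; e = 65 − 67 = -2
x=55: ŷ = 47 + 0.5·55 = 74.5; e = 71.5 − 74.5 = -3
x=60: ŷ = 47 + 0.5·60 = 77; e = 78 − 77 = 1
x=65: ŷ = 47 + 0.5·65 = 79.5; e = 85.5 − 79.5 = 6
x=80: ŷ = 47 + 0.5·80 = 87; e = 84 − 87 = -3
Largest |e| is 6 at x = 65, residual 6.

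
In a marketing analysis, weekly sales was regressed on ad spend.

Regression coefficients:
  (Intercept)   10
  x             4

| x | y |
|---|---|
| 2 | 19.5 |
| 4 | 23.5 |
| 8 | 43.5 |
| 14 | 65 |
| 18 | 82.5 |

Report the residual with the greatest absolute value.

r = -2.5

x=2: ŷ = 10 + 4·2 = 18; r = 19.5 − 18 = 1.5
x=4: ŷ = 10 + 4·4 = 26; r = 23.5 − 26 = -2.5
x=8: ŷ = 10 + 4·8 = 42; r = 43.5 − 42 = 1.5
x=14: ŷ = 10 + 4·14 = 66; r = 65 − 66 = -1
x=18: ŷ = 10 + 4·18 = 82; r = 82.5 − 82 = 0.5
Largest |r| is 2.5 at x = 4, residual -2.5.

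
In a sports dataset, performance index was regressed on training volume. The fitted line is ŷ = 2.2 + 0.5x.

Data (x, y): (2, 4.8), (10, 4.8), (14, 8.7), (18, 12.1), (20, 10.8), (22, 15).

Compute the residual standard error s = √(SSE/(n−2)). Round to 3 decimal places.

s = 1.909

x=2: ŷ = 2.2 + 0.5·2 = 3.2; e = 4.8 − 3.2 = 1.6
x=10: ŷ = 2.2 + 0.5·10 = 7.2; e = 4.8 − 7.2 = -2.4
x=14: ŷ = 2.2 + 0.5·14 = 9.2; e = 8.7 − 9.2 = -0.5
x=18: ŷ = 2.2 + 0.5·18 = 11.2; e = 12.1 − 11.2 = 0.9
x=20: ŷ = 2.2 + 0.5·20 = 12.2; e = 10.8 − 12.2 = -1.4
x=22: ŷ = 2.2 + 0.5·22 = 13.2; e = 15 − 13.2 = 1.8
SSE = 2.56 + 5.76 + 0.25 + 0.81 + 1.96 + 3.24 = 14.58
s = √(14.58/4) = √3.645 ≈ 1.909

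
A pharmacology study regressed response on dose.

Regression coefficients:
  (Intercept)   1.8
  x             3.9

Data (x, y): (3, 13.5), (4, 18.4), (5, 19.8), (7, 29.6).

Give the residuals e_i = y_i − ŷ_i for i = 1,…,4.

0, 1, -1.5, 0.5

x=3: ŷ = 1.8 + 3.9·3 = 13.5; e = 13.5 − 13.5 = 0
x=4: ŷ = 1.8 + 3.9·4 = 17.4; e = 18.4 − 17.4 = 1
x=5: ŷ = 1.8 + 3.9·5 = 21.3; e = 19.8 − 21.3 = -1.5
x=7: ŷ = 1.8 + 3.9·7 = 29.1; e = 29.6 − 29.1 = 0.5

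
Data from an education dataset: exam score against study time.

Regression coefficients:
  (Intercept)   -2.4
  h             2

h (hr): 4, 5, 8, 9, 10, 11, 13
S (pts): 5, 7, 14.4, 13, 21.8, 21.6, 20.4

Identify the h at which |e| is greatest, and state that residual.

h=4: Ŝ = -2.4 + 2·4 = 5.6; e = 5 − 5.6 = -0.6
h=5: Ŝ = -2.4 + 2·5 = 7.6; e = 7 − 7.6 = -0.6
h=8: Ŝ = -2.4 + 2·8 = 13.6; e = 14.4 − 13.6 = 0.8
h=9: Ŝ = -2.4 + 2·9 = 15.6; e = 13 − 15.6 = -2.6
h=10: Ŝ = -2.4 + 2·10 = 17.6; e = 21.8 − 17.6 = 4.2
h=11: Ŝ = -2.4 + 2·11 = 19.6; e = 21.6 − 19.6 = 2
h=13: Ŝ = -2.4 + 2·13 = 23.6; e = 20.4 − 23.6 = -3.2
Largest |e| is 4.2 at h = 10, residual 4.2.

h = 10, e = 4.2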